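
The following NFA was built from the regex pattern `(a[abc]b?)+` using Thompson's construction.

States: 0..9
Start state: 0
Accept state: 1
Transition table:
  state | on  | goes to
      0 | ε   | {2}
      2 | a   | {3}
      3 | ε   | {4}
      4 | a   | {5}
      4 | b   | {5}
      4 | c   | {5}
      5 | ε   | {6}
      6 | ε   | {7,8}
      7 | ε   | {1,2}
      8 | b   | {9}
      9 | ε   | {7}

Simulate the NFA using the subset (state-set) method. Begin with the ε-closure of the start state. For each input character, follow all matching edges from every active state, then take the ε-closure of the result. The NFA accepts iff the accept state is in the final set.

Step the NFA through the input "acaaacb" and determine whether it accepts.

Answer: ACCEPT

Steps:
start: ε-closure({0}) = {0,2}
'a' @ 1: {3,4}
'c' @ 2: {1,2,5,6,7,8}  ✓accept
'a' @ 3: {3,4}
'a' @ 4: {1,2,5,6,7,8}  ✓accept
'a' @ 5: {3,4}
'c' @ 6: {1,2,5,6,7,8}  ✓accept
'b' @ 7: {1,2,7,9}  ✓accept
end set {1,2,7,9} — state 1 in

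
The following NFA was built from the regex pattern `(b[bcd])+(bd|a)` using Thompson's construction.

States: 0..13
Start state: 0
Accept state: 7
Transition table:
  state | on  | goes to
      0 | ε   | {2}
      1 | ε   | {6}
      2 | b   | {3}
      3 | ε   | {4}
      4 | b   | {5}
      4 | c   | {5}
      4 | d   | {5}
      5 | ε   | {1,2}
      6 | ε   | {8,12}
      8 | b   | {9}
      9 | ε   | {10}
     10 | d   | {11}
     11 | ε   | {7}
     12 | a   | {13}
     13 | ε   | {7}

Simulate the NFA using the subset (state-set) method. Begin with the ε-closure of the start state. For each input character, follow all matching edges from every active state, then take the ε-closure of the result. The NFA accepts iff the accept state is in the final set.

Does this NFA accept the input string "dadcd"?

Answer: REJECT

Derivation:
start: ε-closure({0}) = {0,2}
'd' @ 1: {}  — dead — no transitions
rest 'adcd' ignored (set empty)
final: {}; accept 7 not in set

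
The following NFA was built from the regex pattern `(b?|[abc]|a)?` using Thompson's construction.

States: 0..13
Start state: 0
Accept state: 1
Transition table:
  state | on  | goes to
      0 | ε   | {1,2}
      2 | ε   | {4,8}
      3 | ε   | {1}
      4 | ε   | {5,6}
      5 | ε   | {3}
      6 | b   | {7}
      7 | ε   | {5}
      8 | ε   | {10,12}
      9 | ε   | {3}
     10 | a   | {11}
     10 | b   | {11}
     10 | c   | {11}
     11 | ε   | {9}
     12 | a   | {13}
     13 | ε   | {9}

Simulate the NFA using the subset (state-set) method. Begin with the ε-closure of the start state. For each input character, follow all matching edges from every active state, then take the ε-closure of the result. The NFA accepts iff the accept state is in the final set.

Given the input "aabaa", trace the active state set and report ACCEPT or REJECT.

initial (ε-close {0}): {0,1,2,3,4,5,6,8,10,12}
'a' @ 1: {1,3,9,11,13}  (accept∈set)
'a' @ 2: {}  — state set empty
rest 'baa' ignored (set empty)
after full input: {}  (accept=1 not in)

Answer: REJECT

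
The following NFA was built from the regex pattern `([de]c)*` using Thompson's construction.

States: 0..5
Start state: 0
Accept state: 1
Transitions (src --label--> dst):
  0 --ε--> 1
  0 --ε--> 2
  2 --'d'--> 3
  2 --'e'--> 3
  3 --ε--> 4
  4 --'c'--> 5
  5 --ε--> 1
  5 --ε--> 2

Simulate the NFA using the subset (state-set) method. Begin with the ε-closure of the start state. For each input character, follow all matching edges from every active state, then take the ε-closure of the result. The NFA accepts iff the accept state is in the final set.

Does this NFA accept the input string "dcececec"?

S₀ = ε-closure({0}) = {0,1,2}
'd' @ 1: {3,4}
'c' @ 2: {1,2,5}  (accept∈set)
'e' @ 3: {3,4}
'c' @ 4: {1,2,5}  (accept∈set)
'e' @ 5: {3,4}
'c' @ 6: {1,2,5}  (accept∈set)
'e' @ 7: {3,4}
'c' @ 8: {1,2,5}  (accept∈set)
final: {1,2,5}; accept 1 in set

Answer: ACCEPT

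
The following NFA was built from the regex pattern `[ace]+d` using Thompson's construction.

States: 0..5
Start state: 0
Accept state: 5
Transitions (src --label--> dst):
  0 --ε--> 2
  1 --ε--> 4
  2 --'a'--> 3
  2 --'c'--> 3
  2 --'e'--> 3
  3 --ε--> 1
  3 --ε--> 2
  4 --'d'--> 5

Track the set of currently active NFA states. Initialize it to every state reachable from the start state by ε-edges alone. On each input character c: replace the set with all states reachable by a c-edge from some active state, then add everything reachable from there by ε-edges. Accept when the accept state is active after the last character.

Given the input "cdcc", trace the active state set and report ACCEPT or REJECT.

Answer: REJECT

Trace:
initial (ε-close {0}): {0,2}
'c' @ 1: {1,2,3,4}
'd' @ 2: {5}  (accept∈set)
'c' @ 3: {}  — dead — no transitions
rest 'c' ignored (set empty)
end set {} — state 5 not in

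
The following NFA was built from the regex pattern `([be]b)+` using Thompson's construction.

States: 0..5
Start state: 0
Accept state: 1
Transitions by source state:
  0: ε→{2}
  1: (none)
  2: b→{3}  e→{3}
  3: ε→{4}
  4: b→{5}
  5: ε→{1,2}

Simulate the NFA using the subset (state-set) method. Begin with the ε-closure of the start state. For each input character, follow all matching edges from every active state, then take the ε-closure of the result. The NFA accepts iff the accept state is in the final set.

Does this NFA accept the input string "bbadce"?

initial (ε-close {0}): {0,2}
'b' @ 1: {3,4}
'b' @ 2: {1,2,5}  ✓accept
'a' @ 3: {}  — dead — no transitions
rest 'dce' ignored (set empty)
end set {} — state 1 not in

Answer: REJECT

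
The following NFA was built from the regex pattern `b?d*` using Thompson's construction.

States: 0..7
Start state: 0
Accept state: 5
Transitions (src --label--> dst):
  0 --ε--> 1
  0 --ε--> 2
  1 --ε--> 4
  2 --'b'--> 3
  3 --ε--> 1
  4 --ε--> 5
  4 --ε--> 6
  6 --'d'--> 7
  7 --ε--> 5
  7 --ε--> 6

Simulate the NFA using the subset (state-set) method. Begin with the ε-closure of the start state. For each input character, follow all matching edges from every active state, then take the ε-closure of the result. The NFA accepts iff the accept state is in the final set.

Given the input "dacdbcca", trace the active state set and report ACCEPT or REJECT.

start: ε-closure({0}) = {0,1,2,4,5,6}
'd' @ 1: {5,6,7}  [accepting]
'a' @ 2: {}  — state set empty
rest 'cdbcca' ignored (set empty)
final: {}; accept 5 not in set

Answer: REJECT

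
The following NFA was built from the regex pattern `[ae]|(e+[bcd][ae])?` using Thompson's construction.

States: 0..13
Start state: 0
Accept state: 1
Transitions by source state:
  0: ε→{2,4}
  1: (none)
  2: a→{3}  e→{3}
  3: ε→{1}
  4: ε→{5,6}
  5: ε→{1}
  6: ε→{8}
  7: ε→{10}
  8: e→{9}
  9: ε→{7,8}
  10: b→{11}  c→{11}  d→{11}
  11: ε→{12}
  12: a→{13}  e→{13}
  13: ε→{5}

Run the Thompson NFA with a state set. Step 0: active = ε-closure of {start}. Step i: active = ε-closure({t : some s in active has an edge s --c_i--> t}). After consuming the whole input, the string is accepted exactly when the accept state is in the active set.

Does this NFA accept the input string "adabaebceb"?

Answer: REJECT

Trace:
initial (ε-close {0}): {0,1,2,4,5,6,8}
'a' @ 1: {1,3}  (accept∈set)
'd' @ 2: {}  — state set empty
rest 'abaebceb' ignored (set empty)
after full input: {}  (accept=1 not in)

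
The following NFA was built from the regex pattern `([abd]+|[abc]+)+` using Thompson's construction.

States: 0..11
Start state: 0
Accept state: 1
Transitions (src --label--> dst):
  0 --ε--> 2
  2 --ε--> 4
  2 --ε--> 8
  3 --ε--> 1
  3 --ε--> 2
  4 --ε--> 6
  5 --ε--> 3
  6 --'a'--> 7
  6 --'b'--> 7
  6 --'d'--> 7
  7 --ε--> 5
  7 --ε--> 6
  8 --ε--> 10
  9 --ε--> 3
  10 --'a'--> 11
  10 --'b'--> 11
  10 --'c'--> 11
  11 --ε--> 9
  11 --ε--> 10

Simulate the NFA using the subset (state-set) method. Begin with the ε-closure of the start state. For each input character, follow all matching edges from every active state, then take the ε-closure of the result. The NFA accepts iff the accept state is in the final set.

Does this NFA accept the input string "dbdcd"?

initial (ε-close {0}): {0,2,4,6,8,10}
'd' @ 1: {1,2,3,4,5,6,7,8,10}  ✓accept
'b' @ 2: {1,2,3,4,5,6,7,8,9,10,11}  ✓accept
'd' @ 3: {1,2,3,4,5,6,7,8,10}  ✓accept
'c' @ 4: {1,2,3,4,6,8,9,10,11}  ✓accept
'd' @ 5: {1,2,3,4,5,6,7,8,10}  ✓accept
end set {1,2,3,4,5,6,7,8,10} — state 1 in

Answer: ACCEPT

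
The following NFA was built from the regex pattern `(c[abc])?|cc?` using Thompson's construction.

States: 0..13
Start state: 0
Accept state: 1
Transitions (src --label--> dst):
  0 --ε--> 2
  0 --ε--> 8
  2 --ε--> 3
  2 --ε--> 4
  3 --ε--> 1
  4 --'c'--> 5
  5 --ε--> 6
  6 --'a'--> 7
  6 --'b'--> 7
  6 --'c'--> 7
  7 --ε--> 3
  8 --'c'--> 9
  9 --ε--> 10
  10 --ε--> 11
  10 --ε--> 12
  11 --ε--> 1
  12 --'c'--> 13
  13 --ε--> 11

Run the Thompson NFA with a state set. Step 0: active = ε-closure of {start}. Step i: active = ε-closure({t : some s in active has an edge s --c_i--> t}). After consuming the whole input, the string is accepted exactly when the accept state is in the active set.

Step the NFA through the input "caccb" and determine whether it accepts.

S₀ = ε-closure({0}) = {0,1,2,3,4,8}
'c' @ 1: {1,5,6,9,10,11,12}  ✓accept
'a' @ 2: {1,3,7}  ✓accept
'c' @ 3: {}  — state set empty
rest 'cb' ignored (set empty)
final: {}; accept 1 not in set

Answer: REJECT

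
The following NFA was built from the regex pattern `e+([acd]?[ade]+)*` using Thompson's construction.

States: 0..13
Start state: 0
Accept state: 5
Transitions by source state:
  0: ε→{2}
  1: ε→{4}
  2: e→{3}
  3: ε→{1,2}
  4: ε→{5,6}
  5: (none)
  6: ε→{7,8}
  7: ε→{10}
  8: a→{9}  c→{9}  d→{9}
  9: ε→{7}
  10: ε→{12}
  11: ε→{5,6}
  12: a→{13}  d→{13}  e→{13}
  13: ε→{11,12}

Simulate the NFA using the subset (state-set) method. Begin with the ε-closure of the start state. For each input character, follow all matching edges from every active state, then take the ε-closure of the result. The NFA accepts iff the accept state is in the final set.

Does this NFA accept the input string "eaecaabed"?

Answer: REJECT

Trace:
initial (ε-close {0}): {0,2}
'e' @ 1: {1,2,3,4,5,6,7,8,10,12}  (accept∈set)
'a' @ 2: {5,6,7,8,9,10,11,12,13}  (accept∈set)
'e' @ 3: {5,6,7,8,10,11,12,13}  (accept∈set)
'c' @ 4: {7,9,10,12}
'a' @ 5: {5,6,7,8,10,11,12,13}  (accept∈set)
'a' @ 6: {5,6,7,8,9,10,11,12,13}  (accept∈set)
'b' @ 7: {}  — no active states
rest 'ed' ignored (set empty)
after full input: {}  (accept=5 not in)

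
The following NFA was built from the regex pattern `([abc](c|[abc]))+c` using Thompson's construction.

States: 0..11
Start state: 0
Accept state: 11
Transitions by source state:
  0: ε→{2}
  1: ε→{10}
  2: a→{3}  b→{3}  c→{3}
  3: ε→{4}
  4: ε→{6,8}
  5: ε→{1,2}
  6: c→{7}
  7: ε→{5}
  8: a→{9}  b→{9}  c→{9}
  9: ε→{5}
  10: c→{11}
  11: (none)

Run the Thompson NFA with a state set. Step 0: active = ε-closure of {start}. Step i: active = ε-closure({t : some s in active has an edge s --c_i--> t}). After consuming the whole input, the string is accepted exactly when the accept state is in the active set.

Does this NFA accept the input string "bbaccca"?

initial (ε-close {0}): {0,2}
'b' @ 1: {3,4,6,8}
'b' @ 2: {1,2,5,9,10}
'a' @ 3: {3,4,6,8}
'c' @ 4: {1,2,5,7,9,10}
'c' @ 5: {3,4,6,8,11}  [accepting]
'c' @ 6: {1,2,5,7,9,10}
'a' @ 7: {3,4,6,8}
final: {3,4,6,8}; accept 11 not in set

Answer: REJECT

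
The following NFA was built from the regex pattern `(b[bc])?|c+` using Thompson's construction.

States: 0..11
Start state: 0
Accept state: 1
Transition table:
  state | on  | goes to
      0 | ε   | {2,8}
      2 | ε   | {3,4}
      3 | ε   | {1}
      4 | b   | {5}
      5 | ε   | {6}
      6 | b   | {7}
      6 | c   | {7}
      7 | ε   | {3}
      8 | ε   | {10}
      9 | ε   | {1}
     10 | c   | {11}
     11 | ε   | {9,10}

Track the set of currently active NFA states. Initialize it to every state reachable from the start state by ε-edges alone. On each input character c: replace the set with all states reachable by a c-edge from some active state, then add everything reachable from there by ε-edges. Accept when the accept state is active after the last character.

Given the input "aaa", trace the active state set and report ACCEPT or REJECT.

start: ε-closure({0}) = {0,1,2,3,4,8,10}
'a' @ 1: {}  — state set empty
rest 'aa' ignored (set empty)
end set {} — state 1 not in

Answer: REJECT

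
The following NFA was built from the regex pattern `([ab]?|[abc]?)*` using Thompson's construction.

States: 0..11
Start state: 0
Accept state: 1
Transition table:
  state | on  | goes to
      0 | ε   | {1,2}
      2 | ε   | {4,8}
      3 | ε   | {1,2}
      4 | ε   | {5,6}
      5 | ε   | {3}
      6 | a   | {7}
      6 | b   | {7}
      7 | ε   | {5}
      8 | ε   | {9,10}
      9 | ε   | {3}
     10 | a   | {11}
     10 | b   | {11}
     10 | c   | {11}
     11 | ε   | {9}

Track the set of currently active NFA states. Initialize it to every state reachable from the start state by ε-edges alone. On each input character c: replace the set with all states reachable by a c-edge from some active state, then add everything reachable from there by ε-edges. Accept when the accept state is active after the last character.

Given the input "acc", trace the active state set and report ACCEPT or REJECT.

Answer: ACCEPT

Derivation:
start: ε-closure({0}) = {0,1,2,3,4,5,6,8,9,10}
'a' @ 1: {1,2,3,4,5,6,7,8,9,10,11}  (accept∈set)
'c' @ 2: {1,2,3,4,5,6,8,9,10,11}  (accept∈set)
'c' @ 3: {1,2,3,4,5,6,8,9,10,11}  (accept∈set)
end set {1,2,3,4,5,6,8,9,10,11} — state 1 in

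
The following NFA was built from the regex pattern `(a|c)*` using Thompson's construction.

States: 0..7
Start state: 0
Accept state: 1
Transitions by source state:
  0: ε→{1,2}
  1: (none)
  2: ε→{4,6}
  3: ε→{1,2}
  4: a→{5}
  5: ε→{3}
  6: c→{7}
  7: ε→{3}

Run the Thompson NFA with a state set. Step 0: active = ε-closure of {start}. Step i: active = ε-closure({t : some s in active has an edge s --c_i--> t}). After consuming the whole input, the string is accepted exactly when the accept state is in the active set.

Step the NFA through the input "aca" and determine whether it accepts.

start: ε-closure({0}) = {0,1,2,4,6}
'a' @ 1: {1,2,3,4,5,6}  ✓accept
'c' @ 2: {1,2,3,4,6,7}  ✓accept
'a' @ 3: {1,2,3,4,5,6}  ✓accept
after full input: {1,2,3,4,5,6}  (accept=1 in)

Answer: ACCEPT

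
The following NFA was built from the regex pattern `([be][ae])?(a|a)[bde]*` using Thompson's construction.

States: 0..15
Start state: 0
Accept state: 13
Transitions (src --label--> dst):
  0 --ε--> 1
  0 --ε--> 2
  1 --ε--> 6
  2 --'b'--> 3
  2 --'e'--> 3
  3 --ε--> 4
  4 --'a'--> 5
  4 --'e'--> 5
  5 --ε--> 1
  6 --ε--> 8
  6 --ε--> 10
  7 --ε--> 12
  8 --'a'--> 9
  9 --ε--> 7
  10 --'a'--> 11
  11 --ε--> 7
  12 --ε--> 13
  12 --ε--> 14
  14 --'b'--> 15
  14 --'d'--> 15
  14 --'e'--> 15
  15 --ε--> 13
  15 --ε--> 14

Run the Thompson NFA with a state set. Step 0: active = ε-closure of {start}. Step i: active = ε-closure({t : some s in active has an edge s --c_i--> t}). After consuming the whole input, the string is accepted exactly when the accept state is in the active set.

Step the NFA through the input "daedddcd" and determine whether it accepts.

S₀ = ε-closure({0}) = {0,1,2,6,8,10}
'd' @ 1: {}  — dead — no transitions
rest 'aedddcd' ignored (set empty)
final: {}; accept 13 not in set

Answer: REJECT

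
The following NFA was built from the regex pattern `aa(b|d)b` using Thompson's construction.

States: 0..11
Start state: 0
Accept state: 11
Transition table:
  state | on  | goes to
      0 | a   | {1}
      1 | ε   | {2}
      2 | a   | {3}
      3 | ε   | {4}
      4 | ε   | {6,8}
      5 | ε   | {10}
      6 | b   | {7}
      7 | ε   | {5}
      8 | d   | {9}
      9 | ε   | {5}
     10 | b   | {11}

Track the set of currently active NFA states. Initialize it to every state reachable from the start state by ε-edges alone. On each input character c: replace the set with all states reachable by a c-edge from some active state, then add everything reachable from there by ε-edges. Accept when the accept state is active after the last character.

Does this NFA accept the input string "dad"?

initial (ε-close {0}): {0}
'd' @ 1: {}  — state set empty
rest 'ad' ignored (set empty)
end set {} — state 11 not in

Answer: REJECT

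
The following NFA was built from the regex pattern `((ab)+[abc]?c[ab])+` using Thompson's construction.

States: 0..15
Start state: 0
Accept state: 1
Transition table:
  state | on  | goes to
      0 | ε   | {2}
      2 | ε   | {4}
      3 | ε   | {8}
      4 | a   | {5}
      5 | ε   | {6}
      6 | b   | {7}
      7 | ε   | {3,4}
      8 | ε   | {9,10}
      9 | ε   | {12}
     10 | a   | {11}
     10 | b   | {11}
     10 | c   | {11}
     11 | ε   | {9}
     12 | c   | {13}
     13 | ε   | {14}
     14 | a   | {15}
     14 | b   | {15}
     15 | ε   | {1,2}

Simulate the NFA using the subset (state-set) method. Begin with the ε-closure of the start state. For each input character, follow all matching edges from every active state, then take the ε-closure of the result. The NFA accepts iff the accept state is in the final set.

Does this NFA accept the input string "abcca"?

S₀ = ε-closure({0}) = {0,2,4}
'a' @ 1: {5,6}
'b' @ 2: {3,4,7,8,9,10,12}
'c' @ 3: {9,11,12,13,14}
'c' @ 4: {13,14}
'a' @ 5: {1,2,4,15}  ✓accept
final: {1,2,4,15}; accept 1 in set

Answer: ACCEPT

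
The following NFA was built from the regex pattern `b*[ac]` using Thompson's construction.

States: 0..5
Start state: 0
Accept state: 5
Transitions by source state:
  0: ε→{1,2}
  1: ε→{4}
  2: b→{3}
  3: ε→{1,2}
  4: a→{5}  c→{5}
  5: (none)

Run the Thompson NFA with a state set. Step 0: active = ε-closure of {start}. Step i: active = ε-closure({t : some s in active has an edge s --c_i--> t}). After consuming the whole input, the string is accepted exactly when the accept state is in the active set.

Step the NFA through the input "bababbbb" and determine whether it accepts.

S₀ = ε-closure({0}) = {0,1,2,4}
'b' @ 1: {1,2,3,4}
'a' @ 2: {5}  [accepting]
'b' @ 3: {}  — no active states
rest 'abbbb' ignored (set empty)
after full input: {}  (accept=5 not in)

Answer: REJECT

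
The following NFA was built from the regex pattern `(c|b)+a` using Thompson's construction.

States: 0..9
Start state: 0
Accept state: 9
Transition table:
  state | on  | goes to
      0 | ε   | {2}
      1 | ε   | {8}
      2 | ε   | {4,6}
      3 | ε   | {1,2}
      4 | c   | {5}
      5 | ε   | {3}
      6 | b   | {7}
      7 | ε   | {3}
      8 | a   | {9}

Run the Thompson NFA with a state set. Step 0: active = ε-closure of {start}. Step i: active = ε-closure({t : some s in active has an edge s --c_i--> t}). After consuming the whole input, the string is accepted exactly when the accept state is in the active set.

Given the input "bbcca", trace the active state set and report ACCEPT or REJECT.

start: ε-closure({0}) = {0,2,4,6}
'b' @ 1: {1,2,3,4,6,7,8}
'b' @ 2: {1,2,3,4,6,7,8}
'c' @ 3: {1,2,3,4,5,6,8}
'c' @ 4: {1,2,3,4,5,6,8}
'a' @ 5: {9}  [accepting]
final: {9}; accept 9 in set

Answer: ACCEPT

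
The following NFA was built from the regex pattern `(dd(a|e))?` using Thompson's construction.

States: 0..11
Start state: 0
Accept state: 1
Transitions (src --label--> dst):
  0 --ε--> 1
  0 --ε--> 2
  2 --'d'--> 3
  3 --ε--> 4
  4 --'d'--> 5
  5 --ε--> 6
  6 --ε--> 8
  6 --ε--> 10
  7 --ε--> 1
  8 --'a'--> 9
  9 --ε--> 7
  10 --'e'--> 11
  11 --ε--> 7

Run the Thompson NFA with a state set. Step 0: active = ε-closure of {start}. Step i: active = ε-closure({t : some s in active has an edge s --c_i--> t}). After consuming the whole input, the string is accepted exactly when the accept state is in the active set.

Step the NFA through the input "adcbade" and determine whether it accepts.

Answer: REJECT

Trace:
start: ε-closure({0}) = {0,1,2}
'a' @ 1: {}  — state set empty
rest 'dcbade' ignored (set empty)
final: {}; accept 1 not in set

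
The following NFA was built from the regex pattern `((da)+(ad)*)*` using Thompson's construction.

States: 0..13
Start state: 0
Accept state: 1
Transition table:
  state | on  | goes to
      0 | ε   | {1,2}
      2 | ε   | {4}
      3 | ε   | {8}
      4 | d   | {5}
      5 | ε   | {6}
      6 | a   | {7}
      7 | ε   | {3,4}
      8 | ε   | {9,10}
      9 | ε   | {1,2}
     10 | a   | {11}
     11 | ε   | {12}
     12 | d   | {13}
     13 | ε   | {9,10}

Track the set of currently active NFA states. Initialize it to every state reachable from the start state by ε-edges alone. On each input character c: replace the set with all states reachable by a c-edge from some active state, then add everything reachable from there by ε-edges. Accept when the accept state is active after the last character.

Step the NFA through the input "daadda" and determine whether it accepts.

S₀ = ε-closure({0}) = {0,1,2,4}
'd' @ 1: {5,6}
'a' @ 2: {1,2,3,4,7,8,9,10}  (accept∈set)
'a' @ 3: {11,12}
'd' @ 4: {1,2,4,9,10,13}  (accept∈set)
'd' @ 5: {5,6}
'a' @ 6: {1,2,3,4,7,8,9,10}  (accept∈set)
final: {1,2,3,4,7,8,9,10}; accept 1 in set

Answer: ACCEPT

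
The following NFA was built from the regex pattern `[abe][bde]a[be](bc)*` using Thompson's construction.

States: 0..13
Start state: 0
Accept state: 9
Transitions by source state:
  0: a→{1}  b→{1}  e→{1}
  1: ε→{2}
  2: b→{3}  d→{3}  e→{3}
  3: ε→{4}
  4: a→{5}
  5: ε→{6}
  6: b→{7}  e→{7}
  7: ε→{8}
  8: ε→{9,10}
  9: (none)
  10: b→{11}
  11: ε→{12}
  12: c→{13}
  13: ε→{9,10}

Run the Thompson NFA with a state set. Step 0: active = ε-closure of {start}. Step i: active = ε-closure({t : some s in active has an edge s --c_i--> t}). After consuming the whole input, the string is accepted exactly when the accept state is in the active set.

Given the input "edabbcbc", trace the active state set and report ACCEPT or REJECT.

Answer: ACCEPT

Derivation:
S₀ = ε-closure({0}) = {0}
'e' @ 1: {1,2}
'd' @ 2: {3,4}
'a' @ 3: {5,6}
'b' @ 4: {7,8,9,10}  (accept∈set)
'b' @ 5: {11,12}
'c' @ 6: {9,10,13}  (accept∈set)
'b' @ 7: {11,12}
'c' @ 8: {9,10,13}  (accept∈set)
after full input: {9,10,13}  (accept=9 in)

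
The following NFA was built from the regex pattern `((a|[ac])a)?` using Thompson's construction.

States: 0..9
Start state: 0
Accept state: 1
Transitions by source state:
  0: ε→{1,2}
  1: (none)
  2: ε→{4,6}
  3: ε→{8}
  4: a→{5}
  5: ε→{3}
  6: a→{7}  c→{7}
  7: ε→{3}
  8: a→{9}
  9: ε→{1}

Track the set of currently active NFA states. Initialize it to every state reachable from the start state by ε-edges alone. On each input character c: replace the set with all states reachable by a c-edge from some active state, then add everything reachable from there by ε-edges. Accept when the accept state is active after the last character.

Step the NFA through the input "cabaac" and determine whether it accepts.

Answer: REJECT

Steps:
start: ε-closure({0}) = {0,1,2,4,6}
'c' @ 1: {3,7,8}
'a' @ 2: {1,9}  [accepting]
'b' @ 3: {}  — dead — no transitions
rest 'aac' ignored (set empty)
after full input: {}  (accept=1 not in)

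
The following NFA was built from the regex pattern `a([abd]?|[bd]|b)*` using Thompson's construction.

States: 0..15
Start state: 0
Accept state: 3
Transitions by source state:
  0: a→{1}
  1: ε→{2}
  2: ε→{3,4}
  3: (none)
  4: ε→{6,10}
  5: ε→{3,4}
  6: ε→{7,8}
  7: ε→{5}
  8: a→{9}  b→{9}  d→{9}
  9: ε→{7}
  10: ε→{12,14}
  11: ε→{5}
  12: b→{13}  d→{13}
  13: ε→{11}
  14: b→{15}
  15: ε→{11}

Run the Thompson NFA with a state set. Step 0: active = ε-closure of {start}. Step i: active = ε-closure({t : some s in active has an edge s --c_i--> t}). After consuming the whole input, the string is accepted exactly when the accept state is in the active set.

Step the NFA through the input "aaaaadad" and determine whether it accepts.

start: ε-closure({0}) = {0}
'a' @ 1: {1,2,3,4,5,6,7,8,10,12,14}  [accepting]
'a' @ 2: {3,4,5,6,7,8,9,10,12,14}  [accepting]
'a' @ 3: {3,4,5,6,7,8,9,10,12,14}  [accepting]
'a' @ 4: {3,4,5,6,7,8,9,10,12,14}  [accepting]
'a' @ 5: {3,4,5,6,7,8,9,10,12,14}  [accepting]
'd' @ 6: {3,4,5,6,7,8,9,10,11,12,13,14}  [accepting]
'a' @ 7: {3,4,5,6,7,8,9,10,12,14}  [accepting]
'd' @ 8: {3,4,5,6,7,8,9,10,11,12,13,14}  [accepting]
after full input: {3,4,5,6,7,8,9,10,11,12,13,14}  (accept=3 in)

Answer: ACCEPT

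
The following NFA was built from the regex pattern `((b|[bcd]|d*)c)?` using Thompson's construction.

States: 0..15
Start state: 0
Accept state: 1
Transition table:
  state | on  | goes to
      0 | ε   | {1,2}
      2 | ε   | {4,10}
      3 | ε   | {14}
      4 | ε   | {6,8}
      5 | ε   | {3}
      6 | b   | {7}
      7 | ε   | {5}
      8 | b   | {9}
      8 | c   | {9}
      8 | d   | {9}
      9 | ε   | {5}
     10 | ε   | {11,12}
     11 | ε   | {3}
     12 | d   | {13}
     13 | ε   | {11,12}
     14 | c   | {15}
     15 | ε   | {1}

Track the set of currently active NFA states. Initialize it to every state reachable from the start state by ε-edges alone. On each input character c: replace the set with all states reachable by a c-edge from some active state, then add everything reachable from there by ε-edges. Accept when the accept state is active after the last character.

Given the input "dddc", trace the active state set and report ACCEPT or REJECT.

Answer: ACCEPT

Derivation:
start: ε-closure({0}) = {0,1,2,3,4,6,8,10,11,12,14}
'd' @ 1: {3,5,9,11,12,13,14}
'd' @ 2: {3,11,12,13,14}
'd' @ 3: {3,11,12,13,14}
'c' @ 4: {1,15}  (accept∈set)
after full input: {1,15}  (accept=1 in)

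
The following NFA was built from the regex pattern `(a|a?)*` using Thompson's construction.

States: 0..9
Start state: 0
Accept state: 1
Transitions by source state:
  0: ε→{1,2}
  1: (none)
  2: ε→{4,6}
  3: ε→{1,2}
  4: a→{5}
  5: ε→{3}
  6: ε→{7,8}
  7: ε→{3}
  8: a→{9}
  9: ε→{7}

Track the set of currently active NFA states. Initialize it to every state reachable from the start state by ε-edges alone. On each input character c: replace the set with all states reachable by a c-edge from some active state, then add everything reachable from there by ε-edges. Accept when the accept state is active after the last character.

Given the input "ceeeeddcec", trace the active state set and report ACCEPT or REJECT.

S₀ = ε-closure({0}) = {0,1,2,3,4,6,7,8}
'c' @ 1: {}  — state set empty
rest 'eeeeddcec' ignored (set empty)
final: {}; accept 1 not in set

Answer: REJECT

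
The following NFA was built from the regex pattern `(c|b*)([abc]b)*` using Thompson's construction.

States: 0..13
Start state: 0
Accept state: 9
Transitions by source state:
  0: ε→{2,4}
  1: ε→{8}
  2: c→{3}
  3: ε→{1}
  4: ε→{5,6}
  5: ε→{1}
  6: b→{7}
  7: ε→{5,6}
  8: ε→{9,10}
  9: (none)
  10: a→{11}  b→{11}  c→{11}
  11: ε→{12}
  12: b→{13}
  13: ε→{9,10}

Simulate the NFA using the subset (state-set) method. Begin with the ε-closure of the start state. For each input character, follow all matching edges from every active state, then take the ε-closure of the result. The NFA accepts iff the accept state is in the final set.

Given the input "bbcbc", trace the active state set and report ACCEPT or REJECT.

Answer: REJECT

Steps:
start: ε-closure({0}) = {0,1,2,4,5,6,8,9,10}
'b' @ 1: {1,5,6,7,8,9,10,11,12}  (accept∈set)
'b' @ 2: {1,5,6,7,8,9,10,11,12,13}  (accept∈set)
'c' @ 3: {11,12}
'b' @ 4: {9,10,13}  (accept∈set)
'c' @ 5: {11,12}
end set {11,12} — state 9 not in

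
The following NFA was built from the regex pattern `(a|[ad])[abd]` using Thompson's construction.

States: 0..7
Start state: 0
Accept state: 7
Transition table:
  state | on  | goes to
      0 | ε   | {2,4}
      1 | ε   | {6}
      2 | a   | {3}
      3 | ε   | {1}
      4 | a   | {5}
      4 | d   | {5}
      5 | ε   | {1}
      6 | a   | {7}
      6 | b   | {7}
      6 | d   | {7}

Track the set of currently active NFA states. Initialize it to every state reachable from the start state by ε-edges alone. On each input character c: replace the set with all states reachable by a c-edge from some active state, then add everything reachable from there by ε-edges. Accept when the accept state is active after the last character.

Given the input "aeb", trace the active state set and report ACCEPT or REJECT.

S₀ = ε-closure({0}) = {0,2,4}
'a' @ 1: {1,3,5,6}
'e' @ 2: {}  — dead — no transitions
rest 'b' ignored (set empty)
final: {}; accept 7 not in set

Answer: REJECT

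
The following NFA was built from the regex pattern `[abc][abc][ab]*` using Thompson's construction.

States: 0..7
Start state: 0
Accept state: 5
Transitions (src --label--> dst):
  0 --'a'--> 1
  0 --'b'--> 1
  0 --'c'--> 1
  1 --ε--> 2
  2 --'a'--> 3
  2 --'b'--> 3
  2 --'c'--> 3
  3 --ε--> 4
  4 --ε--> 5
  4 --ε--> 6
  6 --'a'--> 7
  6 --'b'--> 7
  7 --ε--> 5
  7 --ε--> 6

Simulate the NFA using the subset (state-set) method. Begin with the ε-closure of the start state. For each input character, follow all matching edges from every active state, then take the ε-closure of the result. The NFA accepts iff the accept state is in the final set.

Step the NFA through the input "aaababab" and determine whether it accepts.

initial (ε-close {0}): {0}
'a' @ 1: {1,2}
'a' @ 2: {3,4,5,6}  ✓accept
'a' @ 3: {5,6,7}  ✓accept
'b' @ 4: {5,6,7}  ✓accept
'a' @ 5: {5,6,7}  ✓accept
'b' @ 6: {5,6,7}  ✓accept
'a' @ 7: {5,6,7}  ✓accept
'b' @ 8: {5,6,7}  ✓accept
after full input: {5,6,7}  (accept=5 in)

Answer: ACCEPT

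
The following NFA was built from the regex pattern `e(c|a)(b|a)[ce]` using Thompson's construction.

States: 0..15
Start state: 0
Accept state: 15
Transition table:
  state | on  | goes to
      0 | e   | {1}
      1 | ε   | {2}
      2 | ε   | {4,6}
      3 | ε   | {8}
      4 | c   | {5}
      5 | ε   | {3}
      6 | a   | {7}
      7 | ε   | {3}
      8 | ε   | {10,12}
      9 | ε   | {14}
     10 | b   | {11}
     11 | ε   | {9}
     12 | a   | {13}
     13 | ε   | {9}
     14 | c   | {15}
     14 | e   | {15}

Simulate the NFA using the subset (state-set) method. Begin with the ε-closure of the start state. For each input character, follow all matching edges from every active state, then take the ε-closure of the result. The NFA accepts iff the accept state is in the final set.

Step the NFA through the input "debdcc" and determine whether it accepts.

Answer: REJECT

Steps:
initial (ε-close {0}): {0}
'd' @ 1: {}  — no active states
rest 'ebdcc' ignored (set empty)
final: {}; accept 15 not in set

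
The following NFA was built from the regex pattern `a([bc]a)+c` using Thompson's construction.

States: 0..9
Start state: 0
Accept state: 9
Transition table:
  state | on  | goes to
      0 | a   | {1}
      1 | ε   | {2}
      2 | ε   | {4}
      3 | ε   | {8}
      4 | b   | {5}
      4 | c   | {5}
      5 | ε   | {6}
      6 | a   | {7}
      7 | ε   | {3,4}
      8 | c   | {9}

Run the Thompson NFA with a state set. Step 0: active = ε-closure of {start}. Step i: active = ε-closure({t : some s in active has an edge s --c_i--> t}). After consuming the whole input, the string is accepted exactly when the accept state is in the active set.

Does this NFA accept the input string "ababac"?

Answer: ACCEPT

Trace:
initial (ε-close {0}): {0}
'a' @ 1: {1,2,4}
'b' @ 2: {5,6}
'a' @ 3: {3,4,7,8}
'b' @ 4: {5,6}
'a' @ 5: {3,4,7,8}
'c' @ 6: {5,6,9}  (accept∈set)
end set {5,6,9} — state 9 in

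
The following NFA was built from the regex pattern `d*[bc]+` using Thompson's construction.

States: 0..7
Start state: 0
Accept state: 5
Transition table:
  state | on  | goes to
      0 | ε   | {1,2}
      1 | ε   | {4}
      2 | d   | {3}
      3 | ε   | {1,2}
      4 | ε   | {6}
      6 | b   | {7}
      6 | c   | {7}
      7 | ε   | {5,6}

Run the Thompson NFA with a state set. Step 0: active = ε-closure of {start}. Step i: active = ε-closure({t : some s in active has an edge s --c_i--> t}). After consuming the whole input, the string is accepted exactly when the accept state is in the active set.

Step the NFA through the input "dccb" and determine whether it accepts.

S₀ = ε-closure({0}) = {0,1,2,4,6}
'd' @ 1: {1,2,3,4,6}
'c' @ 2: {5,6,7}  ✓accept
'c' @ 3: {5,6,7}  ✓accept
'b' @ 4: {5,6,7}  ✓accept
after full input: {5,6,7}  (accept=5 in)

Answer: ACCEPT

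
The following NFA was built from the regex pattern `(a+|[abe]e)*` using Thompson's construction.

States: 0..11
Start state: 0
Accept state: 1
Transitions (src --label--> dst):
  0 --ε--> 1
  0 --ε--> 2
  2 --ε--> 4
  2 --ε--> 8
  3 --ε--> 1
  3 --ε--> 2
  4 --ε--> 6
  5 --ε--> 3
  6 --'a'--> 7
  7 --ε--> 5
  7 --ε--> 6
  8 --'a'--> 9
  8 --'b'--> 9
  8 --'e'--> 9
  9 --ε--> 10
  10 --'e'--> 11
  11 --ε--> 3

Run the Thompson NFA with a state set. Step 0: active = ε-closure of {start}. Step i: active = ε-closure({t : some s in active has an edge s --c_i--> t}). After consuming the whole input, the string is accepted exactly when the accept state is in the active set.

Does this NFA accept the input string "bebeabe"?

S₀ = ε-closure({0}) = {0,1,2,4,6,8}
'b' @ 1: {9,10}
'e' @ 2: {1,2,3,4,6,8,11}  ✓accept
'b' @ 3: {9,10}
'e' @ 4: {1,2,3,4,6,8,11}  ✓accept
'a' @ 5: {1,2,3,4,5,6,7,8,9,10}  ✓accept
'b' @ 6: {9,10}
'e' @ 7: {1,2,3,4,6,8,11}  ✓accept
end set {1,2,3,4,6,8,11} — state 1 in

Answer: ACCEPT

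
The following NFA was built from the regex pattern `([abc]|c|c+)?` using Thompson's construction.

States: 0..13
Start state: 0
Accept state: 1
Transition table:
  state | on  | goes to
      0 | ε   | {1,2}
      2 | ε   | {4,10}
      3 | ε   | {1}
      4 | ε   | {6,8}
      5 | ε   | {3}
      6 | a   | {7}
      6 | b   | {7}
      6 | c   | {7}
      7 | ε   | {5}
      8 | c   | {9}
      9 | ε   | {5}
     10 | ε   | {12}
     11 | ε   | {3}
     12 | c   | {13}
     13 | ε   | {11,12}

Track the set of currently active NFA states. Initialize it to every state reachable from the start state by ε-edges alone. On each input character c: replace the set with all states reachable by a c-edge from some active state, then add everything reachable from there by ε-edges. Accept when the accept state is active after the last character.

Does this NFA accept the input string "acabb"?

start: ε-closure({0}) = {0,1,2,4,6,8,10,12}
'a' @ 1: {1,3,5,7}  ✓accept
'c' @ 2: {}  — state set empty
rest 'abb' ignored (set empty)
after full input: {}  (accept=1 not in)

Answer: REJECT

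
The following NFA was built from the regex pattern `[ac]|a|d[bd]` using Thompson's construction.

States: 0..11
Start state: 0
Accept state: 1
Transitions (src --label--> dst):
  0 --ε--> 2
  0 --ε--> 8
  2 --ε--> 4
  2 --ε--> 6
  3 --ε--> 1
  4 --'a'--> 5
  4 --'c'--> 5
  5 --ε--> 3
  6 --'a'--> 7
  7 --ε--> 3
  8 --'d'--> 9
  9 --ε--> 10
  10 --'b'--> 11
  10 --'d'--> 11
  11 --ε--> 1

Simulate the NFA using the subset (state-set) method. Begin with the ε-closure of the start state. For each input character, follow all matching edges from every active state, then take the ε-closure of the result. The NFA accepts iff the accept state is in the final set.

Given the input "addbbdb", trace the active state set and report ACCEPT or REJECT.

Answer: REJECT

Trace:
start: ε-closure({0}) = {0,2,4,6,8}
'a' @ 1: {1,3,5,7}  (accept∈set)
'd' @ 2: {}  — state set empty
rest 'dbbdb' ignored (set empty)
after full input: {}  (accept=1 not in)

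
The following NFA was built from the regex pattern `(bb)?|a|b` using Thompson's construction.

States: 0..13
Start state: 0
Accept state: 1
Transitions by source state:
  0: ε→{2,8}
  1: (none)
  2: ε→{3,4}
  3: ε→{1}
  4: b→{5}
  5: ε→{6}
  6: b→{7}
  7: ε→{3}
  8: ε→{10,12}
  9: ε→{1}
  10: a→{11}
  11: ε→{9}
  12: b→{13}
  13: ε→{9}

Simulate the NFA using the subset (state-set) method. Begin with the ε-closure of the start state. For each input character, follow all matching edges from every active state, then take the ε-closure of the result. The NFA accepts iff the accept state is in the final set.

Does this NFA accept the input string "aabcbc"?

initial (ε-close {0}): {0,1,2,3,4,8,10,12}
'a' @ 1: {1,9,11}  [accepting]
'a' @ 2: {}  — no active states
rest 'bcbc' ignored (set empty)
end set {} — state 1 not in

Answer: REJECT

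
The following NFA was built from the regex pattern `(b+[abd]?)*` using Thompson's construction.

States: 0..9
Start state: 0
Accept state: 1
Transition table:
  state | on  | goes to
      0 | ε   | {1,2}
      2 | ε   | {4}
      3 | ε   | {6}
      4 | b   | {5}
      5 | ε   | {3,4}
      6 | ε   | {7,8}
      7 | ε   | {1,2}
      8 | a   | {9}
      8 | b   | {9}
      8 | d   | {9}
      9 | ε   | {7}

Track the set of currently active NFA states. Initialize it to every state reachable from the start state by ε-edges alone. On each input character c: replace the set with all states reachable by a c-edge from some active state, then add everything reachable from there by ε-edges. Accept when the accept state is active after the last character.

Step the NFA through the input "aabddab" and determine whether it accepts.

start: ε-closure({0}) = {0,1,2,4}
'a' @ 1: {}  — no active states
rest 'abddab' ignored (set empty)
after full input: {}  (accept=1 not in)

Answer: REJECT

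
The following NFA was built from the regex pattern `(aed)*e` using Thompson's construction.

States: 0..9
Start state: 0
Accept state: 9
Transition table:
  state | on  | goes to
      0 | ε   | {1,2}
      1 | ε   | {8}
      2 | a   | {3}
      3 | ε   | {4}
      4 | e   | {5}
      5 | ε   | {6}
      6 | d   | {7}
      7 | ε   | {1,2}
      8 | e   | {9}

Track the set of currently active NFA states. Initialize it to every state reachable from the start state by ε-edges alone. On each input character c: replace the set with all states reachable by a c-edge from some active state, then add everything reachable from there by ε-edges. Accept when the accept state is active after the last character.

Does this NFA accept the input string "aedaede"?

Answer: ACCEPT

Trace:
S₀ = ε-closure({0}) = {0,1,2,8}
'a' @ 1: {3,4}
'e' @ 2: {5,6}
'd' @ 3: {1,2,7,8}
'a' @ 4: {3,4}
'e' @ 5: {5,6}
'd' @ 6: {1,2,7,8}
'e' @ 7: {9}  ✓accept
end set {9} — state 9 in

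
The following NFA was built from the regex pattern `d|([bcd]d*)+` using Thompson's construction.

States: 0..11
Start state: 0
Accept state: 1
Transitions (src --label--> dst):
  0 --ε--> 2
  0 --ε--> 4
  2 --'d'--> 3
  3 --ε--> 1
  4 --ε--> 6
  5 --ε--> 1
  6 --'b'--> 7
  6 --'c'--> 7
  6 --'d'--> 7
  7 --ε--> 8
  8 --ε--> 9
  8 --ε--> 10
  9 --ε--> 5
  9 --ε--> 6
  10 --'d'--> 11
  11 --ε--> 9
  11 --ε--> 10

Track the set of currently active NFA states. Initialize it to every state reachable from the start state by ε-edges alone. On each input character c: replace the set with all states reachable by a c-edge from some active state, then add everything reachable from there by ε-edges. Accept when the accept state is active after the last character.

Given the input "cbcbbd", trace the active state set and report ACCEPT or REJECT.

Answer: ACCEPT

Steps:
initial (ε-close {0}): {0,2,4,6}
'c' @ 1: {1,5,6,7,8,9,10}  (accept∈set)
'b' @ 2: {1,5,6,7,8,9,10}  (accept∈set)
'c' @ 3: {1,5,6,7,8,9,10}  (accept∈set)
'b' @ 4: {1,5,6,7,8,9,10}  (accept∈set)
'b' @ 5: {1,5,6,7,8,9,10}  (accept∈set)
'd' @ 6: {1,5,6,7,8,9,10,11}  (accept∈set)
final: {1,5,6,7,8,9,10,11}; accept 1 in set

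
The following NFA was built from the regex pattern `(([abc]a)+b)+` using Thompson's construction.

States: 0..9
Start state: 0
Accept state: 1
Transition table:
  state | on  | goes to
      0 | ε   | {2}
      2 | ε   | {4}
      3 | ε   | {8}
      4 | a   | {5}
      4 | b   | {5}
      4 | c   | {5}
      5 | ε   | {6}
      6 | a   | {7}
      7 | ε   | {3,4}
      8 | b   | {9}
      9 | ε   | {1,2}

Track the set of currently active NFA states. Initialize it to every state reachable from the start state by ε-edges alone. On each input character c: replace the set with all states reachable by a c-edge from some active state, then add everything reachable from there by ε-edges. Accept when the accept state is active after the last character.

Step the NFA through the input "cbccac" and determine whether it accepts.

start: ε-closure({0}) = {0,2,4}
'c' @ 1: {5,6}
'b' @ 2: {}  — state set empty
rest 'ccac' ignored (set empty)
after full input: {}  (accept=1 not in)

Answer: REJECT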